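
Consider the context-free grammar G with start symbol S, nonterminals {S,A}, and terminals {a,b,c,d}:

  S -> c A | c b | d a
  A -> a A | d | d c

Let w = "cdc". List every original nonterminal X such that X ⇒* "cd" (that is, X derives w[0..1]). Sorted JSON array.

Convert to CNF:
  S -> T1 T0 | T2 A | T2 T3
  A -> T0 A | T1 T2 | d
  T0 -> a
  T1 -> d
  T2 -> c
  T3 -> b

CYK table (by increasing span) — only the sub-triangle for w[0..1]:
  [0..0]={T2}  "c"  orig:{}
  [1..1]={A,T1}  "d"  orig:{A}
  [0..1]={S}  "cd"

Original NTs in T[0,1] deriving "cd": ["S"]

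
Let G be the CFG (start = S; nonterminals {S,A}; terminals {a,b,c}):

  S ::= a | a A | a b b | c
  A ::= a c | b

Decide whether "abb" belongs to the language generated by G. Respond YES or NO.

CNF form of G:
  S -> T0 A | T0 X3 | a | c
  A -> T0 T1 | b
  T0 -> a
  T1 -> c
  T2 -> b
  X3 -> T2 T2

Fill CYK table bottom-up:
  cell(0,0) a: {S,T0}  orig:{S}
  cell(1,1) b: {A,T2}  orig:{A}
  cell(2,2) b: {A,T2}  orig:{A}
  cell(0,1) ab: {S}
  cell(1,2) bb: {X3}  orig:{}
  cell(0,2) abb: {S}

S ∈ T[0,2] ⇒ YES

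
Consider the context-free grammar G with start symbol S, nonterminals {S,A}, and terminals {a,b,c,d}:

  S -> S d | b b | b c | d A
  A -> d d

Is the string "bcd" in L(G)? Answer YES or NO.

CNF form of G:
  S -> S T0 | T0 A | T1 T1 | T1 T2
  A -> T0 T0
  T0 -> d
  T1 -> b
  T2 -> c

CYK fill:
  [0..0]={T1}  "b"  orig:{}
  [1..1]={T2}  "c"  orig:{}
  [2..2]={T0}  "d"  orig:{}
  [0..1]={S}  "bc"
  [1..2]=∅  "cd"
  [0..2]={S}  "bcd"

S ∈ T[0,2] ⇒ YES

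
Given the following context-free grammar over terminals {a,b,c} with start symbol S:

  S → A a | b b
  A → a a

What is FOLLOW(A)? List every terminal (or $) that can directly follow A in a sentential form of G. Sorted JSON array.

FIRST iteration:
[1]
  A via A→a a: +{a}
  S via S→A a: +{a}
  S via S→b b: +{b}
  S: {a,b}  A: {a}
[2] (stable)
  S: {a,b}  A: {a}

FOLLOW sets:
initialize: $ ∈ FOLLOW(S)
round 1:
  S→A a: FOLLOW(A) ⊇ FIRST(a) = {a}; new: +{a}
  FOLLOW[S]={$}  FOLLOW[A]={a}
round 2: (no change)
  FOLLOW[S]={$}  FOLLOW[A]={a}

FOLLOW(A) = ["a"]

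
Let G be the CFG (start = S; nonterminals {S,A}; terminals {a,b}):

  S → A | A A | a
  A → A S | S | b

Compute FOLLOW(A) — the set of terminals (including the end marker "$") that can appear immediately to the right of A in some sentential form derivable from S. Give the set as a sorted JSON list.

FIRST iteration:
[1]
  A via A→b: +{b}
  S via S→A: +{b}
  S via S→a: +{a}
  FIRST(S)={a,b}  FIRST(A)={b}
[2]
  A via A→S: +{a}
  FIRST(S)={a,b}  FIRST(A)={a,b}
[3] (no change)
  FIRST(S)={a,b}  FIRST(A)={a,b}

Compute FOLLOW by fixpoint:
FOLLOW(S) := {$}
round 1:
  A→A S: FOLLOW(A) ⊇ FIRST(S) = {a,b}; new: +{a,b}
  A→A S: FOLLOW(S) ⊇ FOLLOW(A) ⊇ {a,b}; new: +{a,b}
  S→A: FOLLOW(A) ⊇ FOLLOW(S) ⊇ {$,a,b}; new: +{$}
  FOLLOW[S]={$,a,b}  FOLLOW[A]={$,a,b}
round 2: — fixpoint
  FOLLOW[S]={$,a,b}  FOLLOW[A]={$,a,b}

FOLLOW(A) = ["$", "a", "b"]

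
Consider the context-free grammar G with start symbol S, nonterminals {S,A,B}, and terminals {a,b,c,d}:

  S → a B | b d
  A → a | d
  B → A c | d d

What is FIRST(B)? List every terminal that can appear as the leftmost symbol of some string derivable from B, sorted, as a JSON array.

FIRST iteration:
pass 1:
  A via A→a: +{a}
  A via A→d: +{d}
  B via B→A c: +{a,d}
  S via S→a B: +{a}
  S via S→b d: +{b}
  S: {a,b}  A: {a,d}  B: {a,d}
pass 2: done
  S: {a,b}  A: {a,d}  B: {a,d}

FIRST(B) = ["a", "d"]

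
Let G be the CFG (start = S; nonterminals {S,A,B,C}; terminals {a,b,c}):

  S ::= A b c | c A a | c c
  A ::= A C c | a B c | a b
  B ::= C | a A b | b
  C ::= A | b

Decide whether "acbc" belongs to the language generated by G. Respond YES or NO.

CNF form of G:
  S -> A X10 | T0 T0 | T0 X11
  A -> A X3 | T1 T2 | T1 X4
  B -> A X5 | T1 T2 | T1 X6 | T1 X7 | b
  C -> A X8 | T1 T2 | T1 X9 | b
  T0 -> c
  T1 -> a
  T2 -> b
  X3 -> C T0
  X4 -> B T0
  X5 -> C T0
  X6 -> A T2
  X7 -> B T0
  X8 -> C T0
  X9 -> B T0
  X10 -> T2 T0
  X11 -> A T1

CYK fill:
  [0..0]={T1}  "a"  orig:{}
  [1..1]={T0}  "c"  orig:{}
  [2..2]={B,C,T2}  "b"  orig:{B,C}
  [3..3]={T0}  "c"  orig:{}
  [0..1]=∅  "ac"
  [1..2]=∅  "cb"
  [2..3]={X10,X3,X4,X5,X7,X8,X9}  "bc"  orig:{}
  [0..2]=∅  "acb"
  [1..3]=∅  "cbc"
  [0..3]=∅  "acbc"

S ∉ T[0,3] ⇒ NO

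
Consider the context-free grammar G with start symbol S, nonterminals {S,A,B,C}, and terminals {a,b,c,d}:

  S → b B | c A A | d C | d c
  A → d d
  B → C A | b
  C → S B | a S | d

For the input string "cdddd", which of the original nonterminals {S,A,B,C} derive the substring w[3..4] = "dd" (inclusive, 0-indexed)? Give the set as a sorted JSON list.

Convert to CNF:
  S -> T0 C | T0 T3 | T2 B | T3 X4
  A -> T0 T0
  B -> C A | b
  C -> S B | T1 S | d
  T0 -> d
  T1 -> a
  T2 -> b
  T3 -> c
  X4 -> A A

CYK fill (cells [i..j] with 3 ≤ i ≤ j ≤ 4 only):
  cell(3,3) d: {C,T0}  orig:{C}
  cell(4,4) d: {C,T0}  orig:{C}
  cell(3,4) dd: {A,S}

Original NTs in T[3,4] deriving "dd": ["A", "S"]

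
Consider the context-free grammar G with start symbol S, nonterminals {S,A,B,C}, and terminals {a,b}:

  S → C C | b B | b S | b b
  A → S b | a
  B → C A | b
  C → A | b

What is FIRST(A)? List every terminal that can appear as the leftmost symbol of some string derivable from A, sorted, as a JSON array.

FIRST iteration:
pass 1:
  A via A→a: +{a}
  B via B→b: +{b}
  C via C→A: +{a}
  C via C→b: +{b}
  S via S→C C: +{a,b}
  FIRST[S]={a,b}  FIRST[A]={a}  FIRST[B]={b}  FIRST[C]={a,b}
pass 2:
  A via A→S b: +{b}
  B via B→C A: +{a}
  FIRST[S]={a,b}  FIRST[A]={a,b}  FIRST[B]={a,b}  FIRST[C]={a,b}
pass 3: done
  FIRST[S]={a,b}  FIRST[A]={a,b}  FIRST[B]={a,b}  FIRST[C]={a,b}

FIRST(A) = ["a", "b"]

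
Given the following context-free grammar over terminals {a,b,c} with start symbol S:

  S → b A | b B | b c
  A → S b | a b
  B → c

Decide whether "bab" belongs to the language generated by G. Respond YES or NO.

CNF form of G:
  S -> T0 A | T0 B | T0 T2
  A -> S T0 | T1 T0
  B -> c
  T0 -> b
  T1 -> a
  T2 -> c

Fill CYK table bottom-up:
  cell(0,0) b: {T0}  orig:{}
  cell(1,1) a: {T1}  orig:{}
  cell(2,2) b: {T0}  orig:{}
  cell(0,1) ba: ∅
  cell(1,2) ab: {A}
  cell(0,2) bab: {S}

S ∈ T[0,2] ⇒ YES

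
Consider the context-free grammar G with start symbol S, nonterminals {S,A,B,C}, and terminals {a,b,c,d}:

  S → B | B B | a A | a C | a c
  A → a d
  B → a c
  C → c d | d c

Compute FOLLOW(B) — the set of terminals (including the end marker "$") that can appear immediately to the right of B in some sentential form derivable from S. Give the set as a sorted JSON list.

FIRST iteration:
pass 1:
  A via A→a d: +{a}
  B via B→a c: +{a}
  C via C→c d: +{c}
  C via C→d c: +{d}
  S via S→B: +{a}
  S: {a}  A: {a}  B: {a}  C: {c,d}
pass 2: — fixpoint
  S: {a}  A: {a}  B: {a}  C: {c,d}

FOLLOW sets:
FOLLOW(S) := {$}
pass 1:
  S→B: FOLLOW(B) ⊇ FOLLOW(S) ⊇ {$}; new: +{$}
  S→B B: FOLLOW(B) ⊇ FIRST(B) = {a}; new: +{a}
  S→a A: FOLLOW(A) ⊇ FOLLOW(S) ⊇ {$}; new: +{$}
  S→a C: FOLLOW(C) ⊇ FOLLOW(S) ⊇ {$}; new: +{$}
  S: {$}  A: {$}  B: {$,a}  C: {$}
pass 2: (no change)
  S: {$}  A: {$}  B: {$,a}  C: {$}

FOLLOW(B) = ["$", "a"]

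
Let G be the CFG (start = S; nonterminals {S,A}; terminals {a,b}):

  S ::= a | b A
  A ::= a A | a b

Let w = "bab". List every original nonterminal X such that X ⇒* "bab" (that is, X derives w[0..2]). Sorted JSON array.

CNF form of G:
  S -> T1 A | a
  A -> T0 A | T0 T1
  T0 -> a
  T1 -> b

CYK table (by increasing span), restricted to cells inside w[0..2]:
  T[0,0] 'b' = {T1}  orig:{}
  T[1,1] 'a' = {S,T0}  orig:{S}
  T[2,2] 'b' = {T1}  orig:{}
  T[0,1] 'ba' = ∅
  T[1,2] 'ab' = {A}
  T[0,2] 'bab' = {S}

Original NTs in T[0,2] deriving "bab": ["S"]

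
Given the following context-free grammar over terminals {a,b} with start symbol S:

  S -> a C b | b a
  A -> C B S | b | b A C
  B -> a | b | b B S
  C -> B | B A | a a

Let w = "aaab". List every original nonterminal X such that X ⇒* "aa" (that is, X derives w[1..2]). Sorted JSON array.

Convert to CNF:
  S -> T0 T1 | T1 X6
  A -> C X2 | T0 X3 | b
  B -> T0 X4 | a | b
  C -> B A | T0 X5 | T1 T1 | a | b
  T0 -> b
  T1 -> a
  X2 -> B S
  X3 -> A C
  X4 -> B S
  X5 -> B S
  X6 -> C T0

CYK table (by increasing span) (cells [i..j] with 1 ≤ i ≤ j ≤ 2 only):
  T[1,1] 'a' = {B,C,T1}  orig:{B,C}
  T[2,2] 'a' = {B,C,T1}  orig:{B,C}
  T[1,2] 'aa' = {C}

Original NTs in T[1,2] deriving "aa": ["C"]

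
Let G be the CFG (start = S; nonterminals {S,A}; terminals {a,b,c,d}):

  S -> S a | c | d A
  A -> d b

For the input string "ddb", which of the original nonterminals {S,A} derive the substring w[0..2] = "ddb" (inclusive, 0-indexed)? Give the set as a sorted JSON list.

CNF form of G:
  S -> S T2 | T0 A | c
  A -> T0 T1
  T0 -> d
  T1 -> b
  T2 -> a

Fill CYK table bottom-up — only the sub-triangle for w[0..2]:
  T[0,0] 'd' = {T0}  orig:{}
  T[1,1] 'd' = {T0}  orig:{}
  T[2,2] 'b' = {T1}  orig:{}
  T[0,1] 'dd' = ∅
  T[1,2] 'db' = {A}
  T[0,2] 'ddb' = {S}

Original NTs in T[0,2] deriving "ddb": ["S"]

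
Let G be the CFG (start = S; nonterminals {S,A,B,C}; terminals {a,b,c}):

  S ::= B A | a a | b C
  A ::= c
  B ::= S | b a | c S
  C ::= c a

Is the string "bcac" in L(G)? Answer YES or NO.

Convert to CNF:
  S -> B A | T0 T0 | T1 C
  A -> c
  B -> B A | T0 T0 | T1 C | T1 T0 | T2 S
  C -> T2 T0
  T0 -> a
  T1 -> b
  T2 -> c

CYK fill:
  [0..0]={T1}  "b"  orig:{}
  [1..1]={A,T2}  "c"  orig:{A}
  [2..2]={T0}  "a"  orig:{}
  [3..3]={A,T2}  "c"  orig:{A}
  [0..1]=∅  "bc"
  [1..2]={C}  "ca"
  [2..3]=∅  "ac"
  [0..2]={B,S}  "bca"
  [1..3]=∅  "cac"
  [0..3]={B,S}  "bcac"

S ∈ T[0,3] ⇒ YES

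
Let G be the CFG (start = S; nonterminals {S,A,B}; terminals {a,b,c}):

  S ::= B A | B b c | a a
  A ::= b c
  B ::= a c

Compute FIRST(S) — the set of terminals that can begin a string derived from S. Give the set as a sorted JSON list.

FIRST iteration:
iter 1:
  A via A→b c: +{b}
  B via B→a c: +{a}
  S via S→B A: +{a}
  S: {a}  A: {b}  B: {a}
iter 2: (stable)
  S: {a}  A: {b}  B: {a}

FIRST(S) = ["a"]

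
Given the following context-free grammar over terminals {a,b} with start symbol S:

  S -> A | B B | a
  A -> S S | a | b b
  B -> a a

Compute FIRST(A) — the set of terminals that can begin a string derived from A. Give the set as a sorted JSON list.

FIRST sets, iterate to fixpoint:
[1]
  A via A→a: +{a}
  A via A→b b: +{b}
  B via B→a a: +{a}
  S via S→A: +{a,b}
  S: {a,b}  A: {a,b}  B: {a}
[2] done
  S: {a,b}  A: {a,b}  B: {a}

FIRST(A) = ["a", "b"]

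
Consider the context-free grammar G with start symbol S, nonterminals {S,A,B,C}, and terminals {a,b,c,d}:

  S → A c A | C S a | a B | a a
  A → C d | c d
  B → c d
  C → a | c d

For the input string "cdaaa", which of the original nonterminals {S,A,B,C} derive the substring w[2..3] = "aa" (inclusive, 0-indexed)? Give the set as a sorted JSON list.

Convert to CNF:
  S -> A X3 | C X4 | T2 B | T2 T2
  A -> C T0 | T1 T0
  B -> T1 T0
  C -> T1 T0 | a
  T0 -> d
  T1 -> c
  T2 -> a
  X3 -> T1 A
  X4 -> S T2

CYK fill, restricted to cells inside w[2..3]:
  [2..2]={C,T2}  "a"  orig:{C}
  [3..3]={C,T2}  "a"  orig:{C}
  [2..3]={S}  "aa"

Original NTs in T[2,3] deriving "aa": ["S"]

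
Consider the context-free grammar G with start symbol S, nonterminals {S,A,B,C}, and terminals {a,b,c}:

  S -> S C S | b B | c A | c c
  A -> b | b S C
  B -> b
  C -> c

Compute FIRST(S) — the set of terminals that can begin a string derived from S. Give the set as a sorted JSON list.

FIRST iteration:
iter 1:
  A via A→b: +{b}
  B via B→b: +{b}
  C via C→c: +{c}
  S via S→b B: +{b}
  S via S→c A: +{c}
  FIRST(S)={b,c}  FIRST(A)={b}  FIRST(B)={b}  FIRST(C)={c}
iter 2: done
  FIRST(S)={b,c}  FIRST(A)={b}  FIRST(B)={b}  FIRST(C)={c}

FIRST(S) = ["b", "c"]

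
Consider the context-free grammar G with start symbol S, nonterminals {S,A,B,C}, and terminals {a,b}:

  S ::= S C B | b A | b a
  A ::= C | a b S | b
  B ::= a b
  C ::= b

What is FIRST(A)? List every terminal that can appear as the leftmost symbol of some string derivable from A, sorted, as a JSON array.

Compute FIRST by fixpoint:
[1]
  A via A→a b S: +{a}
  A via A→b: +{b}
  B via B→a b: +{a}
  C via C→b: +{b}
  S via S→b A: +{b}
  S: {b}  A: {a,b}  B: {a}  C: {b}
[2] — fixpoint
  S: {b}  A: {a,b}  B: {a}  C: {b}

FIRST(A) = ["a", "b"]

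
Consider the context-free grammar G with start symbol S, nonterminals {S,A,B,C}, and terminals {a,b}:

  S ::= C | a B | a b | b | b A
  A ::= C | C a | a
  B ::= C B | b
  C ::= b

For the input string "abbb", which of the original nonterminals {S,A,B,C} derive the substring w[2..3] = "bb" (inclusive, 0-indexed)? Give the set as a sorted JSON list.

CNF form of G:
  S -> T0 B | T0 T1 | T1 A | b
  A -> C T0 | a | b
  B -> C B | b
  C -> b
  T0 -> a
  T1 -> b

CYK table (by increasing span), restricted to cells inside w[2..3]:
  [2..2]={A,B,C,S,T1}  "b"  orig:{A,B,C,S}
  [3..3]={A,B,C,S,T1}  "b"  orig:{A,B,C,S}
  [2..3]={B,S}  "bb"

Original NTs in T[2,3] deriving "bb": ["B", "S"]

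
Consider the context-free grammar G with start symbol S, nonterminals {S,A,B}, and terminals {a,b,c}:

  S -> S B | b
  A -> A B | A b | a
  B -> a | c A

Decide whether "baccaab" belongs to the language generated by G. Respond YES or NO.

CNF form of G:
  S -> S B | b
  A -> A B | A T0 | a
  B -> T1 A | a
  T0 -> b
  T1 -> c

Fill CYK table bottom-up:
  cell(0,0) b: {S,T0}  orig:{S}
  cell(1,1) a: {A,B}
  cell(2,2) c: {T1}  orig:{}
  cell(3,3) c: {T1}  orig:{}
  cell(4,4) a: {A,B}
  cell(5,5) a: {A,B}
  cell(6,6) b: {S,T0}  orig:{S}
  cell(0,1) ba: {S}
  cell(1,2) ac: ∅
  cell(2,3) cc: ∅
  cell(3,4) ca: {B}
  cell(4,5) aa: {A}
  cell(5,6) ab: {A}
  cell(0,2) bac: ∅
  cell(1,3) acc: ∅
  cell(2,4) cca: ∅
  cell(3,5) caa: {B}
  cell(4,6) aab: {A}
  cell(0,3) bacc: ∅
  cell(1,4) acca: ∅
  cell(2,5) ccaa: ∅
  cell(3,6) caab: {B}
  cell(0,4) bacca: ∅
  cell(1,5) accaa: ∅
  cell(2,6) ccaab: ∅
  cell(0,5) baccaa: ∅
  cell(1,6) accaab: ∅
  cell(0,6) baccaab: ∅

S ∉ T[0,6] ⇒ NO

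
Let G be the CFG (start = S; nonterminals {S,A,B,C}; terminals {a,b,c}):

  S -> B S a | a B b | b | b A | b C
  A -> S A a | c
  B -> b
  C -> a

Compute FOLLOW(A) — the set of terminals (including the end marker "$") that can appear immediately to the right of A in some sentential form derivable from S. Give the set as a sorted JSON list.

Compute FIRST by fixpoint:
round 1:
  A via A→c: +{c}
  B via B→b: +{b}
  C via C→a: +{a}
  S via S→B S a: +{b}
  S via S→a B b: +{a}
  FIRST[S]={a,b}  FIRST[A]={c}  FIRST[B]={b}  FIRST[C]={a}
round 2:
  A via A→S A a: +{a,b}
  FIRST[S]={a,b}  FIRST[A]={a,b,c}  FIRST[B]={b}  FIRST[C]={a}
round 3: (no change)
  FIRST[S]={a,b}  FIRST[A]={a,b,c}  FIRST[B]={b}  FIRST[C]={a}

FOLLOW iteration:
FOLLOW(S) := {$}
round 1:
  A→S A a: FOLLOW(S) ⊇ FIRST(A) = {a,b,c}; new: +{a,b,c}
  A→S A a: FOLLOW(A) ⊇ FIRST(a) = {a}; new: +{a}
  S→B S a: FOLLOW(B) ⊇ FIRST(S) = {a,b}; new: +{a,b}
  S→b A: FOLLOW(A) ⊇ FOLLOW(S) ⊇ {$,a,b,c}; new: +{$,b,c}
  S→b C: FOLLOW(C) ⊇ FOLLOW(S) ⊇ {$,a,b,c}; new: +{$,a,b,c}
  S: {$,a,b,c}  A: {$,a,b,c}  B: {a,b}  C: {$,a,b,c}
round 2: (stable)
  S: {$,a,b,c}  A: {$,a,b,c}  B: {a,b}  C: {$,a,b,c}

FOLLOW(A) = ["$", "a", "b", "c"]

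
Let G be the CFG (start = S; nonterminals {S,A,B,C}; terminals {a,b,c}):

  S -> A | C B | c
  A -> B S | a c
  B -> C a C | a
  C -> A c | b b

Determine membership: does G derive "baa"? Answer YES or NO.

CNF form of G:
  S -> B S | C B | T0 T1 | c
  A -> B S | T0 T1
  B -> C X3 | a
  C -> A T1 | T2 T2
  T0 -> a
  T1 -> c
  T2 -> b
  X3 -> T0 C

Fill CYK table bottom-up:
  cell(0,0) b: {T2}  orig:{}
  cell(1,1) a: {B,T0}  orig:{B}
  cell(2,2) a: {B,T0}  orig:{B}
  cell(0,1) ba: ∅
  cell(1,2) aa: ∅
  cell(0,2) baa: ∅

S ∉ T[0,2] ⇒ NO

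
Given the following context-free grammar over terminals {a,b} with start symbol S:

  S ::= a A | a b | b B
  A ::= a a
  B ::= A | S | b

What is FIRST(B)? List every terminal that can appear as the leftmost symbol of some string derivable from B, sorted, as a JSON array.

FIRST sets, iterate to fixpoint:
[1]
  A via A→a a: +{a}
  B via B→A: +{a}
  B via B→b: +{b}
  S via S→a A: +{a}
  S via S→b B: +{b}
  FIRST[S]={a,b}  FIRST[A]={a}  FIRST[B]={a,b}
[2] (stable)
  FIRST[S]={a,b}  FIRST[A]={a}  FIRST[B]={a,b}

FIRST(B) = ["a", "b"]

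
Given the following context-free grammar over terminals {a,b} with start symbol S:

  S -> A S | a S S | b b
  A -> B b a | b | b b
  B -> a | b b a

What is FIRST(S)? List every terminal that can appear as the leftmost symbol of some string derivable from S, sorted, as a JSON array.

FIRST iteration:
iter 1:
  A via A→b: +{b}
  B via B→a: +{a}
  B via B→b b a: +{b}
  S via S→A S: +{b}
  S via S→a S S: +{a}
  FIRST(S)={a,b}  FIRST(A)={b}  FIRST(B)={a,b}
iter 2:
  A via A→B b a: +{a}
  FIRST(S)={a,b}  FIRST(A)={a,b}  FIRST(B)={a,b}
iter 3: (stable)
  FIRST(S)={a,b}  FIRST(A)={a,b}  FIRST(B)={a,b}

FIRST(S) = ["a", "b"]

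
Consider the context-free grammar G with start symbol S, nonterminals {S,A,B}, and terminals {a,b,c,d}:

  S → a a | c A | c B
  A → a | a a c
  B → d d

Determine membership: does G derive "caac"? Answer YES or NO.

CNF form of G:
  S -> T0 T0 | T1 A | T1 B
  A -> T0 X3 | a
  B -> T2 T2
  T0 -> a
  T1 -> c
  T2 -> d
  X3 -> T0 T1

Fill CYK table bottom-up:
  [0..0]={T1}  "c"  orig:{}
  [1..1]={A,T0}  "a"  orig:{A}
  [2..2]={A,T0}  "a"  orig:{A}
  [3..3]={T1}  "c"  orig:{}
  [0..1]={S}  "ca"
  [1..2]={S}  "aa"
  [2..3]={X3}  "ac"  orig:{}
  [0..2]=∅  "caa"
  [1..3]={A}  "aac"
  [0..3]={S}  "caac"

S ∈ T[0,3] ⇒ YES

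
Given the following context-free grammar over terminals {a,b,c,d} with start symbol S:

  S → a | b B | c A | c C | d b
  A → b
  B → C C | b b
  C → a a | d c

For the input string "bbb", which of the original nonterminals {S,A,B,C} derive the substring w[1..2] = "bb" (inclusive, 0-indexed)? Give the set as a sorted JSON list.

CNF form of G:
  S -> T0 B | T2 T0 | T3 A | T3 C | a
  A -> b
  B -> C C | T0 T0
  C -> T1 T1 | T2 T3
  T0 -> b
  T1 -> a
  T2 -> d
  T3 -> c

CYK fill (cells [i..j] with 1 ≤ i ≤ j ≤ 2 only):
  T[1,1] 'b' = {A,T0}  orig:{A}
  T[2,2] 'b' = {A,T0}  orig:{A}
  T[1,2] 'bb' = {B}

Original NTs in T[1,2] deriving "bb": ["B"]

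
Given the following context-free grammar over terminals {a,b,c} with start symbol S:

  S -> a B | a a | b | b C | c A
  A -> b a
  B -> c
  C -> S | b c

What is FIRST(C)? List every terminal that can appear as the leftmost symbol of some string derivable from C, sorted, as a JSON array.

Compute FIRST by fixpoint:
iter 1:
  A via A→b a: +{b}
  B via B→c: +{c}
  C via C→b c: +{b}
  S via S→a B: +{a}
  S via S→b: +{b}
  S via S→c A: +{c}
  S: {a,b,c}  A: {b}  B: {c}  C: {b}
iter 2:
  C via C→S: +{a,c}
  S: {a,b,c}  A: {b}  B: {c}  C: {a,b,c}
iter 3: done
  S: {a,b,c}  A: {b}  B: {c}  C: {a,b,c}

FIRST(C) = ["a", "b", "c"]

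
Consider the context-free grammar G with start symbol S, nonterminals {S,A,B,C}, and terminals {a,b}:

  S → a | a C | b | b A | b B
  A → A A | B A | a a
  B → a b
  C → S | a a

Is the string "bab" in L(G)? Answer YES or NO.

Convert to CNF:
  S -> T0 C | T1 A | T1 B | a | b
  A -> A A | B A | T0 T0
  B -> T0 T1
  C -> T0 C | T0 T0 | T1 A | T1 B | a | b
  T0 -> a
  T1 -> b

CYK table (by increasing span):
  [0..0]={C,S,T1}  "b"  orig:{C,S}
  [1..1]={C,S,T0}  "a"  orig:{C,S}
  [2..2]={C,S,T1}  "b"  orig:{C,S}
  [0..1]=∅  "ba"
  [1..2]={B,C,S}  "ab"
  [0..2]={C,S}  "bab"

S ∈ T[0,2] ⇒ YES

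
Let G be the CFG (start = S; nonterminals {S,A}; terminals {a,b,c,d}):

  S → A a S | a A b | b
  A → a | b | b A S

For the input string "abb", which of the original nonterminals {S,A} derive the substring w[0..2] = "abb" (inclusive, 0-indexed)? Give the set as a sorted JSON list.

CNF form of G:
  S -> A X3 | T1 X4 | b
  A -> T0 X2 | a | b
  T0 -> b
  T1 -> a
  X2 -> A S
  X3 -> T1 S
  X4 -> A T0

Fill CYK table bottom-up, restricted to cells inside w[0..2]:
  T[0,0] 'a' = {A,T1}  orig:{A}
  T[1,1] 'b' = {A,S,T0}  orig:{A,S}
  T[2,2] 'b' = {A,S,T0}  orig:{A,S}
  T[0,1] 'ab' = {X2,X3,X4}  orig:{}
  T[1,2] 'bb' = {X2,X4}  orig:{}
  T[0,2] 'abb' = {S}

Original NTs in T[0,2] deriving "abb": ["S"]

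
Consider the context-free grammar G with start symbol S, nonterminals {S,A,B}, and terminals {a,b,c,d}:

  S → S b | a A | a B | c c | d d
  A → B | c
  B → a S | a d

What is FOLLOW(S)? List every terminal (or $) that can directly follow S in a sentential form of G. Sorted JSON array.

FIRST iteration:
[1]
  A via A→c: +{c}
  B via B→a S: +{a}
  S via S→a A: +{a}
  S via S→c c: +{c}
  S via S→d d: +{d}
  S: {a,c,d}  A: {c}  B: {a}
[2]
  A via A→B: +{a}
  S: {a,c,d}  A: {a,c}  B: {a}
[3] — fixpoint
  S: {a,c,d}  A: {a,c}  B: {a}

FOLLOW iteration:
FOLLOW(S) := {$}
round 1:
  S→S b: FOLLOW(S) ⊇ FIRST(b) = {b}; new: +{b}
  S→a A: FOLLOW(A) ⊇ FOLLOW(S) ⊇ {$,b}; new: +{$,b}
  S→a B: FOLLOW(B) ⊇ FOLLOW(S) ⊇ {$,b}; new: +{$,b}
  FOLLOW(S)={$,b}  FOLLOW(A)={$,b}  FOLLOW(B)={$,b}
round 2: (no change)
  FOLLOW(S)={$,b}  FOLLOW(A)={$,b}  FOLLOW(B)={$,b}

FOLLOW(S) = ["$", "b"]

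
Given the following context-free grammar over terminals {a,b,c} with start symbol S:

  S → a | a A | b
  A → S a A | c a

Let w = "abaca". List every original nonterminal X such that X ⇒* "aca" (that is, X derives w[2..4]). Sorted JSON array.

Convert to CNF:
  S -> T0 A | a | b
  A -> S X2 | T1 T0
  T0 -> a
  T1 -> c
  X2 -> T0 A

Fill CYK table bottom-up (cells [i..j] with 2 ≤ i ≤ j ≤ 4 only):
  [2..2]={S,T0}  "a"  orig:{S}
  [3..3]={T1}  "c"  orig:{}
  [4..4]={S,T0}  "a"  orig:{S}
  [2..3]=∅  "ac"
  [3..4]={A}  "ca"
  [2..4]={S,X2}  "aca"  orig:{S}

Original NTs in T[2,4] deriving "aca": ["S"]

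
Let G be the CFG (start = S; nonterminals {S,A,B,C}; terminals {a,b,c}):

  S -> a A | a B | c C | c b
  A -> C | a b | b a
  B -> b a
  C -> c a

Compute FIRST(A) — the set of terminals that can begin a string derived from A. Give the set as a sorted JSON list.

Compute FIRST by fixpoint:
round 1:
  A via A→a b: +{a}
  A via A→b a: +{b}
  B via B→b a: +{b}
  C via C→c a: +{c}
  S via S→a A: +{a}
  S via S→c C: +{c}
  FIRST(S)={a,c}  FIRST(A)={a,b}  FIRST(B)={b}  FIRST(C)={c}
round 2:
  A via A→C: +{c}
  FIRST(S)={a,c}  FIRST(A)={a,b,c}  FIRST(B)={b}  FIRST(C)={c}
round 3: — fixpoint
  FIRST(S)={a,c}  FIRST(A)={a,b,c}  FIRST(B)={b}  FIRST(C)={c}

FIRST(A) = ["a", "b", "c"]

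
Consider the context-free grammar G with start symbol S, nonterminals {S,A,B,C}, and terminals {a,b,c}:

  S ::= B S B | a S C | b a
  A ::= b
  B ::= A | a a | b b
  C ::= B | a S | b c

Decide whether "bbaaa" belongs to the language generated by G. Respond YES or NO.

CNF form of G:
  S -> B X3 | T0 X4 | T1 T0
  A -> b
  B -> T0 T0 | T1 T1 | b
  C -> T0 S | T0 T0 | T1 T1 | T1 T2 | b
  T0 -> a
  T1 -> b
  T2 -> c
  X3 -> S B
  X4 -> S C

Fill CYK table bottom-up:
  T[0,0] 'b' = {A,B,C,T1}  orig:{A,B,C}
  T[1,1] 'b' = {A,B,C,T1}  orig:{A,B,C}
  T[2,2] 'a' = {T0}  orig:{}
  T[3,3] 'a' = {T0}  orig:{}
  T[4,4] 'a' = {T0}  orig:{}
  T[0,1] 'bb' = {B,C}
  T[1,2] 'ba' = {S}
  T[2,3] 'aa' = {B,C}
  T[3,4] 'aa' = {B,C}
  T[0,2] 'bba' = ∅
  T[1,3] 'baa' = ∅
  T[2,4] 'aaa' = ∅
  T[0,3] 'bbaa' = ∅
  T[1,4] 'baaa' = {X3,X4}  orig:{}
  T[0,4] 'bbaaa' = {S}

S ∈ T[0,4] ⇒ YES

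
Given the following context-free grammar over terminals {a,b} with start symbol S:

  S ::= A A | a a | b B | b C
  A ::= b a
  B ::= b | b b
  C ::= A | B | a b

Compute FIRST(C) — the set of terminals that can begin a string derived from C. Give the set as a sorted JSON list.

FIRST sets, iterate to fixpoint:
iter 1:
  A via A→b a: +{b}
  B via B→b: +{b}
  C via C→A: +{b}
  C via C→a b: +{a}
  S via S→A A: +{b}
  S via S→a a: +{a}
  FIRST[S]={a,b}  FIRST[A]={b}  FIRST[B]={b}  FIRST[C]={a,b}
iter 2: — fixpoint
  FIRST[S]={a,b}  FIRST[A]={b}  FIRST[B]={b}  FIRST[C]={a,b}

FIRST(C) = ["a", "b"]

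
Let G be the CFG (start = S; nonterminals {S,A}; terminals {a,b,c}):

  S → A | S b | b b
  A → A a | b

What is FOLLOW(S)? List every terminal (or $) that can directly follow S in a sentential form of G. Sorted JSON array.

Compute FIRST by fixpoint:
pass 1:
  A via A→b: +{b}
  S via S→A: +{b}
  FIRST[S]={b}  FIRST[A]={b}
pass 2: (no change)
  FIRST[S]={b}  FIRST[A]={b}

FOLLOW iteration:
initialize: $ ∈ FOLLOW(S)
[1]
  A→A a: FOLLOW(A) ⊇ FIRST(a) = {a}; new: +{a}
  S→A: FOLLOW(A) ⊇ FOLLOW(S) ⊇ {$}; new: +{$}
  S→S b: FOLLOW(S) ⊇ FIRST(b) = {b}; new: +{b}
  FOLLOW(S)={$,b}  FOLLOW(A)={$,a}
[2]
  S→A: FOLLOW(A) ⊇ FOLLOW(S) ⊇ {$,b}; new: +{b}
  FOLLOW(S)={$,b}  FOLLOW(A)={$,a,b}
[3] done
  FOLLOW(S)={$,b}  FOLLOW(A)={$,a,b}

FOLLOW(S) = ["$", "b"]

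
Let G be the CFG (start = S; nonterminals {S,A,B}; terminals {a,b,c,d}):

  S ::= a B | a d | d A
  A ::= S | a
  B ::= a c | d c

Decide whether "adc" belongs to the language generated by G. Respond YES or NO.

CNF form of G:
  S -> T0 B | T0 T1 | T1 A
  A -> T0 B | T0 T1 | T1 A | a
  B -> T0 T2 | T1 T2
  T0 -> a
  T1 -> d
  T2 -> c

Fill CYK table bottom-up:
  cell(0,0) a: {A,T0}  orig:{A}
  cell(1,1) d: {T1}  orig:{}
  cell(2,2) c: {T2}  orig:{}
  cell(0,1) ad: {A,S}
  cell(1,2) dc: {B}
  cell(0,2) adc: {A,S}

S ∈ T[0,2] ⇒ YES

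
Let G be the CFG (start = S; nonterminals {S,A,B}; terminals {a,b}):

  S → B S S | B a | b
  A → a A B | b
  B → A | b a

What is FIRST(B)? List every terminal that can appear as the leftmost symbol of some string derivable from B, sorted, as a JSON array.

Compute FIRST by fixpoint:
[1]
  A via A→a A B: +{a}
  A via A→b: +{b}
  B via B→A: +{a,b}
  S via S→B S S: +{a,b}
  S: {a,b}  A: {a,b}  B: {a,b}
[2] (no change)
  S: {a,b}  A: {a,b}  B: {a,b}

FIRST(B) = ["a", "b"]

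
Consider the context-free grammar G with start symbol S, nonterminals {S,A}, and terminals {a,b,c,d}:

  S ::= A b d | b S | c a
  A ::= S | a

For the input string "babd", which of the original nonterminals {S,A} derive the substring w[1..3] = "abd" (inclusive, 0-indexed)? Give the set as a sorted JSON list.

Convert to CNF:
  S -> A X5 | T0 S | T2 T3
  A -> A X4 | T0 S | T2 T3 | a
  T0 -> b
  T1 -> d
  T2 -> c
  T3 -> a
  X4 -> T0 T1
  X5 -> T0 T1

CYK table (by increasing span), restricted to cells inside w[1..3]:
  [1..1]={A,T3}  "a"  orig:{A}
  [2..2]={T0}  "b"  orig:{}
  [3..3]={T1}  "d"  orig:{}
  [1..2]=∅  "ab"
  [2..3]={X4,X5}  "bd"  orig:{}
  [1..3]={A,S}  "abd"

Original NTs in T[1,3] deriving "abd": ["A", "S"]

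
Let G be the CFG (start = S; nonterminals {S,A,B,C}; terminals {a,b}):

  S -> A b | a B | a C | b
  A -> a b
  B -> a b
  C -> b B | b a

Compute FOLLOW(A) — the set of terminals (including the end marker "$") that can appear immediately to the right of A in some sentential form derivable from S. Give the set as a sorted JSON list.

FIRST sets, iterate to fixpoint:
round 1:
  A via A→a b: +{a}
  B via B→a b: +{a}
  C via C→b B: +{b}
  S via S→A b: +{a}
  S via S→b: +{b}
  FIRST[S]={a,b}  FIRST[A]={a}  FIRST[B]={a}  FIRST[C]={b}
round 2: — fixpoint
  FIRST[S]={a,b}  FIRST[A]={a}  FIRST[B]={a}  FIRST[C]={b}

FOLLOW sets:
FOLLOW(S) := {$}
pass 1:
  S→A b: FOLLOW(A) ⊇ FIRST(b) = {b}; new: +{b}
  S→a B: FOLLOW(B) ⊇ FOLLOW(S) ⊇ {$}; new: +{$}
  S→a C: FOLLOW(C) ⊇ FOLLOW(S) ⊇ {$}; new: +{$}
  FOLLOW(S)={$}  FOLLOW(A)={b}  FOLLOW(B)={$}  FOLLOW(C)={$}
pass 2: done
  FOLLOW(S)={$}  FOLLOW(A)={b}  FOLLOW(B)={$}  FOLLOW(C)={$}

FOLLOW(A) = ["b"]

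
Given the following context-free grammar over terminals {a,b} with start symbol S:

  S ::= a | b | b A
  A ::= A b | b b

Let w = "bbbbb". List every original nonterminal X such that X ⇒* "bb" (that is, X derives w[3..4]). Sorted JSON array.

Convert to CNF:
  S -> T0 A | a | b
  A -> A T0 | T0 T0
  T0 -> b

CYK fill — only the sub-triangle for w[3..4]:
  cell(3,3) b: {S,T0}  orig:{S}
  cell(4,4) b: {S,T0}  orig:{S}
  cell(3,4) bb: {A}

Original NTs in T[3,4] deriving "bb": ["A"]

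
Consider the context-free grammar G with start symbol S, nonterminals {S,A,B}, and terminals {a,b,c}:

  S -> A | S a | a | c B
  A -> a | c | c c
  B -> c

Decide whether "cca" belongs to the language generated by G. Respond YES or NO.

CNF form of G:
  S -> S T1 | T0 B | T0 T0 | a | c
  A -> T0 T0 | a | c
  B -> c
  T0 -> c
  T1 -> a

CYK fill:
  cell(0,0) c: {A,B,S,T0}  orig:{A,B,S}
  cell(1,1) c: {A,B,S,T0}  orig:{A,B,S}
  cell(2,2) a: {A,S,T1}  orig:{A,S}
  cell(0,1) cc: {A,S}
  cell(1,2) ca: {S}
  cell(0,2) cca: {S}

S ∈ T[0,2] ⇒ YES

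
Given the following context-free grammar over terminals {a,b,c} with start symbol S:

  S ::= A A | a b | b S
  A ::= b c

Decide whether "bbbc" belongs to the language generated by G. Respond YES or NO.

CNF form of G:
  S -> A A | T0 S | T2 T0
  A -> T0 T1
  T0 -> b
  T1 -> c
  T2 -> a

CYK table (by increasing span):
  T[0,0] 'b' = {T0}  orig:{}
  T[1,1] 'b' = {T0}  orig:{}
  T[2,2] 'b' = {T0}  orig:{}
  T[3,3] 'c' = {T1}  orig:{}
  T[0,1] 'bb' = ∅
  T[1,2] 'bb' = ∅
  T[2,3] 'bc' = {A}
  T[0,2] 'bbb' = ∅
  T[1,3] 'bbc' = ∅
  T[0,3] 'bbbc' = ∅

S ∉ T[0,3] ⇒ NO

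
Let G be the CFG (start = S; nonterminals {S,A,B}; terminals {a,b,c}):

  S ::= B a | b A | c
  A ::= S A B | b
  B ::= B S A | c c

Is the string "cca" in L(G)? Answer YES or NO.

Convert to CNF:
  S -> B T1 | T2 A | c
  A -> S X3 | b
  B -> B X4 | T0 T0
  T0 -> c
  T1 -> a
  T2 -> b
  X3 -> A B
  X4 -> S A

CYK table (by increasing span):
  T[0,0] 'c' = {S,T0}  orig:{S}
  T[1,1] 'c' = {S,T0}  orig:{S}
  T[2,2] 'a' = {T1}  orig:{}
  T[0,1] 'cc' = {B}
  T[1,2] 'ca' = ∅
  T[0,2] 'cca' = {S}

S ∈ T[0,2] ⇒ YES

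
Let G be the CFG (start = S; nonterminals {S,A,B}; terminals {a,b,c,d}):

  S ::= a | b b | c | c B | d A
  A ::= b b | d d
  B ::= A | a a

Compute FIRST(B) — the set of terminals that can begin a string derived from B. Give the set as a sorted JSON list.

FIRST sets, iterate to fixpoint:
round 1:
  A via A→b b: +{b}
  A via A→d d: +{d}
  B via B→A: +{b,d}
  B via B→a a: +{a}
  S via S→a: +{a}
  S via S→b b: +{b}
  S via S→c: +{c}
  S via S→d A: +{d}
  FIRST(S)={a,b,c,d}  FIRST(A)={b,d}  FIRST(B)={a,b,d}
round 2: (stable)
  FIRST(S)={a,b,c,d}  FIRST(A)={b,d}  FIRST(B)={a,b,d}

FIRST(B) = ["a", "b", "d"]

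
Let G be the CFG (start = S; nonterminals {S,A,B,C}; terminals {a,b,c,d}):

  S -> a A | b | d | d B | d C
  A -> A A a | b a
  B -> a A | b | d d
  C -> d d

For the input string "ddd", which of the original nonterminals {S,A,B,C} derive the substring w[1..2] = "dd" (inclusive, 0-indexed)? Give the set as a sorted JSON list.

Convert to CNF:
  S -> T0 A | T2 B | T2 C | b | d
  A -> A X3 | T1 T0
  B -> T0 A | T2 T2 | b
  C -> T2 T2
  T0 -> a
  T1 -> b
  T2 -> d
  X3 -> A T0

Fill CYK table bottom-up — only the sub-triangle for w[1..2]:
  [1..1]={S,T2}  "d"  orig:{S}
  [2..2]={S,T2}  "d"  orig:{S}
  [1..2]={B,C}  "dd"

Original NTs in T[1,2] deriving "dd": ["B", "C"]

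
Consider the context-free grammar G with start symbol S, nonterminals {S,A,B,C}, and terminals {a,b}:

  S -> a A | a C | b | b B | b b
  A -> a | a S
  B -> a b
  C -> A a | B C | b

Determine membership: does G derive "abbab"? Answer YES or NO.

CNF form of G:
  S -> T0 A | T0 C | T1 B | T1 T1 | b
  A -> T0 S | a
  B -> T0 T1
  C -> A T0 | B C | b
  T0 -> a
  T1 -> b

Fill CYK table bottom-up:
  cell(0,0) a: {A,T0}  orig:{A}
  cell(1,1) b: {C,S,T1}  orig:{C,S}
  cell(2,2) b: {C,S,T1}  orig:{C,S}
  cell(3,3) a: {A,T0}  orig:{A}
  cell(4,4) b: {C,S,T1}  orig:{C,S}
  cell(0,1) ab: {A,B,S}
  cell(1,2) bb: {S}
  cell(2,3) ba: ∅
  cell(3,4) ab: {A,B,S}
  cell(0,2) abb: {A,C}
  cell(1,3) bba: ∅
  cell(2,4) bab: {S}
  cell(0,3) abba: {C}
  cell(1,4) bbab: ∅
  cell(0,4) abbab: ∅

S ∉ T[0,4] ⇒ NO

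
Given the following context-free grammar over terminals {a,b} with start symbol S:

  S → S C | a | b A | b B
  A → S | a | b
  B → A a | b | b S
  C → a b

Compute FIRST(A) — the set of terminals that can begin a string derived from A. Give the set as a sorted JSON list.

Compute FIRST by fixpoint:
[1]
  A via A→a: +{a}
  A via A→b: +{b}
  B via B→A a: +{a,b}
  C via C→a b: +{a}
  S via S→a: +{a}
  S via S→b A: +{b}
  FIRST(S)={a,b}  FIRST(A)={a,b}  FIRST(B)={a,b}  FIRST(C)={a}
[2] — fixpoint
  FIRST(S)={a,b}  FIRST(A)={a,b}  FIRST(B)={a,b}  FIRST(C)={a}

FIRST(A) = ["a", "b"]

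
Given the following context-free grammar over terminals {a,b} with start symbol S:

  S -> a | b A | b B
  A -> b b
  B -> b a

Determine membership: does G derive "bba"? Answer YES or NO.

CNF form of G:
  S -> T0 A | T0 B | a
  A -> T0 T0
  B -> T0 T1
  T0 -> b
  T1 -> a

Fill CYK table bottom-up:
  [0..0]={T0}  "b"  orig:{}
  [1..1]={T0}  "b"  orig:{}
  [2..2]={S,T1}  "a"  orig:{S}
  [0..1]={A}  "bb"
  [1..2]={B}  "ba"
  [0..2]={S}  "bba"

S ∈ T[0,2] ⇒ YES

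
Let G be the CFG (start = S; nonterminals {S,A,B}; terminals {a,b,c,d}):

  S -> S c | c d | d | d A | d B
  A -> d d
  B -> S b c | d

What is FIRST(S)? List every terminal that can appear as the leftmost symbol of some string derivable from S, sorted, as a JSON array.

FIRST sets, iterate to fixpoint:
round 1:
  A via A→d d: +{d}
  B via B→d: +{d}
  S via S→c d: +{c}
  S via S→d: +{d}
  FIRST[S]={c,d}  FIRST[A]={d}  FIRST[B]={d}
round 2:
  B via B→S b c: +{c}
  FIRST[S]={c,d}  FIRST[A]={d}  FIRST[B]={c,d}
round 3: (no change)
  FIRST[S]={c,d}  FIRST[A]={d}  FIRST[B]={c,d}

FIRST(S) = ["c", "d"]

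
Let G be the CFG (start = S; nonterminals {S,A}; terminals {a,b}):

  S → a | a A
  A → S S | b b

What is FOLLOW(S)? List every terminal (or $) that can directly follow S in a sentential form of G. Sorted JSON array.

FIRST sets, iterate to fixpoint:
pass 1:
  A via A→b b: +{b}
  S via S→a: +{a}
  S: {a}  A: {b}
pass 2:
  A via A→S S: +{a}
  S: {a}  A: {a,b}
pass 3: — fixpoint
  S: {a}  A: {a,b}

FOLLOW iteration:
initialize: $ ∈ FOLLOW(S)
[1]
  A→S S: FOLLOW(S) ⊇ FIRST(S) = {a}; new: +{a}
  S→a A: FOLLOW(A) ⊇ FOLLOW(S) ⊇ {$,a}; new: +{$,a}
  FOLLOW[S]={$,a}  FOLLOW[A]={$,a}
[2] done
  FOLLOW[S]={$,a}  FOLLOW[A]={$,a}

FOLLOW(S) = ["$", "a"]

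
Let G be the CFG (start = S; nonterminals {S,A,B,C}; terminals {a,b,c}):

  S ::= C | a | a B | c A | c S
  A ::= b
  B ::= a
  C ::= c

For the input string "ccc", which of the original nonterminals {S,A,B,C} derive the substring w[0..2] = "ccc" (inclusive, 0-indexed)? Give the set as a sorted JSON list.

CNF form of G:
  S -> T0 B | T1 A | T1 S | a | c
  A -> b
  B -> a
  C -> c
  T0 -> a
  T1 -> c

CYK table (by increasing span), restricted to cells inside w[0..2]:
  [0..0]={C,S,T1}  "c"  orig:{C,S}
  [1..1]={C,S,T1}  "c"  orig:{C,S}
  [2..2]={C,S,T1}  "c"  orig:{C,S}
  [0..1]={S}  "cc"
  [1..2]={S}  "cc"
  [0..2]={S}  "ccc"

Original NTs in T[0,2] deriving "ccc": ["S"]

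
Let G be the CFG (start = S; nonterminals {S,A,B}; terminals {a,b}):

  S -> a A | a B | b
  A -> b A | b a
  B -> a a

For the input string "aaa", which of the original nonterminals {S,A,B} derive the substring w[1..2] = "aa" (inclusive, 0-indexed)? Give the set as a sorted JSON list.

CNF form of G:
  S -> T1 A | T1 B | b
  A -> T0 A | T0 T1
  B -> T1 T1
  T0 -> b
  T1 -> a

Fill CYK table bottom-up — only the sub-triangle for w[1..2]:
  T[1,1] 'a' = {T1}  orig:{}
  T[2,2] 'a' = {T1}  orig:{}
  T[1,2] 'aa' = {B}

Original NTs in T[1,2] deriving "aa": ["B"]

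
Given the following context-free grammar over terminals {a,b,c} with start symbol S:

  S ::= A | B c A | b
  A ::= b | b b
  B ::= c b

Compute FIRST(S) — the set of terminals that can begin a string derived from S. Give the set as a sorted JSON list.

FIRST iteration:
pass 1:
  A via A→b: +{b}
  B via B→c b: +{c}
  S via S→A: +{b}
  S via S→B c A: +{c}
  S: {b,c}  A: {b}  B: {c}
pass 2: (no change)
  S: {b,c}  A: {b}  B: {c}

FIRST(S) = ["b", "c"]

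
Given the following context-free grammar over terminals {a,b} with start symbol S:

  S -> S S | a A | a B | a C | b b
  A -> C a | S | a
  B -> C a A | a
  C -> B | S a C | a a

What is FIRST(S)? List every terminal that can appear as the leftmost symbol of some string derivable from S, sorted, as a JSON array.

FIRST sets, iterate to fixpoint:
round 1:
  A via A→a: +{a}
  B via B→a: +{a}
  C via C→B: +{a}
  S via S→a A: +{a}
  S via S→b b: +{b}
  S: {a,b}  A: {a}  B: {a}  C: {a}
round 2:
  A via A→S: +{b}
  C via C→S a C: +{b}
  S: {a,b}  A: {a,b}  B: {a}  C: {a,b}
round 3:
  B via B→C a A: +{b}
  S: {a,b}  A: {a,b}  B: {a,b}  C: {a,b}
round 4: (no change)
  S: {a,b}  A: {a,b}  B: {a,b}  C: {a,b}

FIRST(S) = ["a", "b"]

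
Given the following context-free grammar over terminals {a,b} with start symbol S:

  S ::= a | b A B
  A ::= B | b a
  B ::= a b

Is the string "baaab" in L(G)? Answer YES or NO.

CNF form of G:
  S -> T1 X2 | a
  A -> T0 T1 | T1 T0
  B -> T0 T1
  T0 -> a
  T1 -> b
  X2 -> A B

Fill CYK table bottom-up:
  [0..0]={T1}  "b"  orig:{}
  [1..1]={S,T0}  "a"  orig:{S}
  [2..2]={S,T0}  "a"  orig:{S}
  [3..3]={S,T0}  "a"  orig:{S}
  [4..4]={T1}  "b"  orig:{}
  [0..1]={A}  "ba"
  [1..2]=∅  "aa"
  [2..3]=∅  "aa"
  [3..4]={A,B}  "ab"
  [0..2]=∅  "baa"
  [1..3]=∅  "aaa"
  [2..4]=∅  "aab"
  [0..3]=∅  "baaa"
  [1..4]=∅  "aaab"
  [0..4]=∅  "baaab"

S ∉ T[0,4] ⇒ NO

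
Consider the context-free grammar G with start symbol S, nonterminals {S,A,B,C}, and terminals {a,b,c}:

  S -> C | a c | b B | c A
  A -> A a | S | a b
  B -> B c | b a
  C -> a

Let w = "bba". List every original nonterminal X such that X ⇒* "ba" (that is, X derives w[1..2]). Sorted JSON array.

CNF form of G:
  S -> T0 T2 | T1 B | T2 A | a
  A -> A T0 | T0 T1 | T0 T2 | T1 B | T2 A | a
  B -> B T2 | T1 T0
  C -> a
  T0 -> a
  T1 -> b
  T2 -> c

Fill CYK table bottom-up — only the sub-triangle for w[1..2]:
  [1..1]={T1}  "b"  orig:{}
  [2..2]={A,C,S,T0}  "a"  orig:{A,C,S}
  [1..2]={B}  "ba"

Original NTs in T[1,2] deriving "ba": ["B"]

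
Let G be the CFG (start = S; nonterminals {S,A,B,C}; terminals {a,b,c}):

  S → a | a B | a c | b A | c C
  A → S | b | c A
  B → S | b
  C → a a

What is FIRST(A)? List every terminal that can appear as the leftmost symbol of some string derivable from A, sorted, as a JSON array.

Compute FIRST by fixpoint:
round 1:
  A via A→b: +{b}
  A via A→c A: +{c}
  B via B→b: +{b}
  C via C→a a: +{a}
  S via S→a: +{a}
  S via S→b A: +{b}
  S via S→c C: +{c}
  FIRST[S]={a,b,c}  FIRST[A]={b,c}  FIRST[B]={b}  FIRST[C]={a}
round 2:
  A via A→S: +{a}
  B via B→S: +{a,c}
  FIRST[S]={a,b,c}  FIRST[A]={a,b,c}  FIRST[B]={a,b,c}  FIRST[C]={a}
round 3: (stable)
  FIRST[S]={a,b,c}  FIRST[A]={a,b,c}  FIRST[B]={a,b,c}  FIRST[C]={a}

FIRST(A) = ["a", "b", "c"]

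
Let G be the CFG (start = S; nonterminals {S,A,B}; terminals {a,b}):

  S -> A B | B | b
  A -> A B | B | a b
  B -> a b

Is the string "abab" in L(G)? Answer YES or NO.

Convert to CNF:
  S -> A B | T0 T1 | b
  A -> A B | T0 T1
  B -> T0 T1
  T0 -> a
  T1 -> b

CYK table (by increasing span):
  [0..0]={T0}  "a"  orig:{}
  [1..1]={S,T1}  "b"  orig:{S}
  [2..2]={T0}  "a"  orig:{}
  [3..3]={S,T1}  "b"  orig:{S}
  [0..1]={A,B,S}  "ab"
  [1..2]=∅  "ba"
  [2..3]={A,B,S}  "ab"
  [0..2]=∅  "aba"
  [1..3]=∅  "bab"
  [0..3]={A,S}  "abab"

S ∈ T[0,3] ⇒ YES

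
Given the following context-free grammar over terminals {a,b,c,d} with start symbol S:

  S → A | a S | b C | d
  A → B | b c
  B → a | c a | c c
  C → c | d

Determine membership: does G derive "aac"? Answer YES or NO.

CNF form of G:
  S -> T0 C | T0 T1 | T1 T1 | T1 T2 | T2 S | a | d
  A -> T0 T1 | T1 T1 | T1 T2 | a
  B -> T1 T1 | T1 T2 | a
  C -> c | d
  T0 -> b
  T1 -> c
  T2 -> a

Fill CYK table bottom-up:
  T[0,0] 'a' = {A,B,S,T2}  orig:{A,B,S}
  T[1,1] 'a' = {A,B,S,T2}  orig:{A,B,S}
  T[2,2] 'c' = {C,T1}  orig:{C}
  T[0,1] 'aa' = {S}
  T[1,2] 'ac' = ∅
  T[0,2] 'aac' = ∅

S ∉ T[0,2] ⇒ NO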